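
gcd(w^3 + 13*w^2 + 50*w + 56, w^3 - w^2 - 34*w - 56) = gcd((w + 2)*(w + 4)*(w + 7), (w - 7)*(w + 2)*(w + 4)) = w^2 + 6*w + 8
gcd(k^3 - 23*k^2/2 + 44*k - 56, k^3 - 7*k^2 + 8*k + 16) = k^2 - 8*k + 16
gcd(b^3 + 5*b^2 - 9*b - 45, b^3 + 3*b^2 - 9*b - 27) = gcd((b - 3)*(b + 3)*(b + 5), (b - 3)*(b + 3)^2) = b^2 - 9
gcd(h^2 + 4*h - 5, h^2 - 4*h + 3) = h - 1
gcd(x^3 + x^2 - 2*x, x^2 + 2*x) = x^2 + 2*x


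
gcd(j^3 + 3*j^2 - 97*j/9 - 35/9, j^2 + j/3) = j + 1/3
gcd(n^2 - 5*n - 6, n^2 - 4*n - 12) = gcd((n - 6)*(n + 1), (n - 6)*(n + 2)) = n - 6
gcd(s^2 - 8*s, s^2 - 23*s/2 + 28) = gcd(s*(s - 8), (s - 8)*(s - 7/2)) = s - 8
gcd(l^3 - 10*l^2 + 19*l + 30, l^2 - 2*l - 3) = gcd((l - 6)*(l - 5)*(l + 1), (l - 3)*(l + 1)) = l + 1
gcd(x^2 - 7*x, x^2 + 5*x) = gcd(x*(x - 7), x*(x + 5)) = x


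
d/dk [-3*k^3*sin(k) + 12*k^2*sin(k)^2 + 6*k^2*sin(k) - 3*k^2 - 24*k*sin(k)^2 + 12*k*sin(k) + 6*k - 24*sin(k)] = -3*k^3*cos(k) - 9*k^2*sin(k) + 12*k^2*sin(2*k) + 6*k^2*cos(k) - 24*k*sin(2*k) + 12*sqrt(2)*k*sin(k + pi/4) - 12*k*cos(2*k) + 6*k + 12*sin(k) - 24*cos(k) + 12*cos(2*k) - 6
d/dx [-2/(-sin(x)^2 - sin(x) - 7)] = -2*(2*sin(x) + 1)*cos(x)/(sin(x)^2 + sin(x) + 7)^2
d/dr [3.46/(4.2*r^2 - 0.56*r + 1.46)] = (1.9376 - 29.064*r)/(4.2*r^2 - 0.56*r + 1.46)^2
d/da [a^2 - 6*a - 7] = 2*a - 6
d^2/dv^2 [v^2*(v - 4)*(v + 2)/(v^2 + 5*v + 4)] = 2*(v^6 + 15*v^5 + 87*v^4 + 158*v^3 + 72*v^2 - 96*v - 128)/(v^6 + 15*v^5 + 87*v^4 + 245*v^3 + 348*v^2 + 240*v + 64)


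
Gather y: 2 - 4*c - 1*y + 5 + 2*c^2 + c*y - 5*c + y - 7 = 2*c^2 + c*y - 9*c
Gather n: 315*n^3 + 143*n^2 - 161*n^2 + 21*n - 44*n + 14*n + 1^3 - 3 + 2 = 315*n^3 - 18*n^2 - 9*n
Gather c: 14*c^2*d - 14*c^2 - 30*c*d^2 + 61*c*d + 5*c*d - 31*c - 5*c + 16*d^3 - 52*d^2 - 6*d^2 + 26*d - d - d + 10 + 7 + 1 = c^2*(14*d - 14) + c*(-30*d^2 + 66*d - 36) + 16*d^3 - 58*d^2 + 24*d + 18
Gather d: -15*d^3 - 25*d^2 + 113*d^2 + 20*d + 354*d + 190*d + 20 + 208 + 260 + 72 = -15*d^3 + 88*d^2 + 564*d + 560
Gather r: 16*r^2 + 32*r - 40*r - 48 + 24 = 16*r^2 - 8*r - 24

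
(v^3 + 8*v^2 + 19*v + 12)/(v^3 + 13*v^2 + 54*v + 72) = (v + 1)/(v + 6)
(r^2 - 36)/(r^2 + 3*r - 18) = (r - 6)/(r - 3)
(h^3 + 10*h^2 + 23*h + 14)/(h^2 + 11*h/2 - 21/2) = 2*(h^2 + 3*h + 2)/(2*h - 3)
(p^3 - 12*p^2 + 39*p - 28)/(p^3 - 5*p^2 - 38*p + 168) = (p - 1)/(p + 6)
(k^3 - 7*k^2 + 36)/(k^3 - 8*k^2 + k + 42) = (k - 6)/(k - 7)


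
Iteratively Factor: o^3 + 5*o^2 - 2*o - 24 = (o + 3)*(o^2 + 2*o - 8) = (o - 2)*(o + 3)*(o + 4)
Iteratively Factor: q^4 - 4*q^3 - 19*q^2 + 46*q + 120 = (q - 4)*(q^3 - 19*q - 30) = (q - 5)*(q - 4)*(q^2 + 5*q + 6) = (q - 5)*(q - 4)*(q + 3)*(q + 2)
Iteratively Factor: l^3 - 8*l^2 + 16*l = (l - 4)*(l^2 - 4*l) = (l - 4)^2*(l)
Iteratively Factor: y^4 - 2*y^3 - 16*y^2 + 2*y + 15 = (y - 5)*(y^3 + 3*y^2 - y - 3) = (y - 5)*(y - 1)*(y^2 + 4*y + 3) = (y - 5)*(y - 1)*(y + 3)*(y + 1)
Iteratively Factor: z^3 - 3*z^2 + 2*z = (z - 1)*(z^2 - 2*z) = (z - 2)*(z - 1)*(z)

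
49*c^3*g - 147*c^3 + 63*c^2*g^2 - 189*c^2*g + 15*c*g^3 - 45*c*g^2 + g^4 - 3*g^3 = (c + g)*(7*c + g)^2*(g - 3)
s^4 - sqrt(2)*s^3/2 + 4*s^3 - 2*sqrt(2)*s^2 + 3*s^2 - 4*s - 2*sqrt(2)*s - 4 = (s + 2)*(s - sqrt(2))*(sqrt(2)*s/2 + sqrt(2))*(sqrt(2)*s + 1)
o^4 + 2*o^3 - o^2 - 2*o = o*(o - 1)*(o + 1)*(o + 2)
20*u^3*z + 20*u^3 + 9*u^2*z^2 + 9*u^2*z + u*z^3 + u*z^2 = (4*u + z)*(5*u + z)*(u*z + u)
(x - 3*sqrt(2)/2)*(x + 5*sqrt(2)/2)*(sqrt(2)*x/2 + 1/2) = sqrt(2)*x^3/2 + 3*x^2/2 - 13*sqrt(2)*x/4 - 15/4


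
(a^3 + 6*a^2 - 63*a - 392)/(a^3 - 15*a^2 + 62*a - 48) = (a^2 + 14*a + 49)/(a^2 - 7*a + 6)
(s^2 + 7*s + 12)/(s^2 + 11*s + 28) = (s + 3)/(s + 7)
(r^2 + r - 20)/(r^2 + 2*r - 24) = (r + 5)/(r + 6)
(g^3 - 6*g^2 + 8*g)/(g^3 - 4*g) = (g - 4)/(g + 2)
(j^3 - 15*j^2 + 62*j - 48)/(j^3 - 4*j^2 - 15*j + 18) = (j - 8)/(j + 3)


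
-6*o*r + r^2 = r*(-6*o + r)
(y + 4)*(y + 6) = y^2 + 10*y + 24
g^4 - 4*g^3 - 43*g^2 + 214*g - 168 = (g - 6)*(g - 4)*(g - 1)*(g + 7)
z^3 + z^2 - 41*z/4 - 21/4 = (z - 3)*(z + 1/2)*(z + 7/2)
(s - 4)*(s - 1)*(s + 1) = s^3 - 4*s^2 - s + 4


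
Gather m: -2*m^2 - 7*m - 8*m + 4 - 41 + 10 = -2*m^2 - 15*m - 27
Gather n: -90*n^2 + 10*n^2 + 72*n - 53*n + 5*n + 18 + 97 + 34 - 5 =-80*n^2 + 24*n + 144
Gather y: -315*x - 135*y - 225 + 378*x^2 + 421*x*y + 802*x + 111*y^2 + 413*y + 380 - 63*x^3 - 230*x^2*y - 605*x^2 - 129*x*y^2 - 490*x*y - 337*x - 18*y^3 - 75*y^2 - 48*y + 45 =-63*x^3 - 227*x^2 + 150*x - 18*y^3 + y^2*(36 - 129*x) + y*(-230*x^2 - 69*x + 230) + 200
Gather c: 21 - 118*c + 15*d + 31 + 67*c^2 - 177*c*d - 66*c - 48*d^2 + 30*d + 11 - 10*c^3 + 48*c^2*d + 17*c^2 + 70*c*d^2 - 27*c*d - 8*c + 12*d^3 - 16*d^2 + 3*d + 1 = -10*c^3 + c^2*(48*d + 84) + c*(70*d^2 - 204*d - 192) + 12*d^3 - 64*d^2 + 48*d + 64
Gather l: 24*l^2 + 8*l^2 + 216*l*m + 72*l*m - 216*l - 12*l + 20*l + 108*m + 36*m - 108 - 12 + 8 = 32*l^2 + l*(288*m - 208) + 144*m - 112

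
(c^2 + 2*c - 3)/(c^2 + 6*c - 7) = (c + 3)/(c + 7)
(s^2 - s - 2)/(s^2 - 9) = (s^2 - s - 2)/(s^2 - 9)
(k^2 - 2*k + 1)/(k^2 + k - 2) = (k - 1)/(k + 2)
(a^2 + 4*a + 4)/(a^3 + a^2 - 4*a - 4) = (a + 2)/(a^2 - a - 2)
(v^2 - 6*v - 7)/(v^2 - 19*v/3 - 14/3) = 3*(v + 1)/(3*v + 2)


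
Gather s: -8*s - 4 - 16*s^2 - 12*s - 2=-16*s^2 - 20*s - 6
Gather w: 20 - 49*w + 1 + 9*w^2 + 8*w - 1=9*w^2 - 41*w + 20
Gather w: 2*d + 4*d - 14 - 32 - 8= 6*d - 54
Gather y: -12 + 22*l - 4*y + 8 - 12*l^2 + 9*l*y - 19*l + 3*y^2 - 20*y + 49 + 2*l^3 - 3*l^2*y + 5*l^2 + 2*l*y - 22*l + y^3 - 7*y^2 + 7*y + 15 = 2*l^3 - 7*l^2 - 19*l + y^3 - 4*y^2 + y*(-3*l^2 + 11*l - 17) + 60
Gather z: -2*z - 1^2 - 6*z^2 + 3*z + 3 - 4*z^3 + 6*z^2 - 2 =-4*z^3 + z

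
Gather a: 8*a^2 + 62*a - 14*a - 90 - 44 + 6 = 8*a^2 + 48*a - 128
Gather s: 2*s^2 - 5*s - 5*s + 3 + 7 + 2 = 2*s^2 - 10*s + 12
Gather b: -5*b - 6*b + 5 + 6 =11 - 11*b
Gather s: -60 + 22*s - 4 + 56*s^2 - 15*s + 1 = 56*s^2 + 7*s - 63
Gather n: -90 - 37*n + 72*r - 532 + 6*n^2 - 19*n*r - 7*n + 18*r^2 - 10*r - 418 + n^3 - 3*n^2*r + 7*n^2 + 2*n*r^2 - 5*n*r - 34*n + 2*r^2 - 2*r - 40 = n^3 + n^2*(13 - 3*r) + n*(2*r^2 - 24*r - 78) + 20*r^2 + 60*r - 1080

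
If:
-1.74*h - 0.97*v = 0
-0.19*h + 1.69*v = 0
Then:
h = 0.00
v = 0.00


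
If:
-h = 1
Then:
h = -1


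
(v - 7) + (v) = 2*v - 7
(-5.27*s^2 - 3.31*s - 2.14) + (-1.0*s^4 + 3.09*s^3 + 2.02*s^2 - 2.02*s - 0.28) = -1.0*s^4 + 3.09*s^3 - 3.25*s^2 - 5.33*s - 2.42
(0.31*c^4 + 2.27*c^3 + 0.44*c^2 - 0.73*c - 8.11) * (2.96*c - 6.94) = 0.9176*c^5 + 4.5678*c^4 - 14.4514*c^3 - 5.2144*c^2 - 18.9394*c + 56.2834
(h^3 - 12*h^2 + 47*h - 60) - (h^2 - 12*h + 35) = h^3 - 13*h^2 + 59*h - 95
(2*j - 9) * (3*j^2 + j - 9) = 6*j^3 - 25*j^2 - 27*j + 81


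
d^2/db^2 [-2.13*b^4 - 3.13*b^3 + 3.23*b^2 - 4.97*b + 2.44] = -25.56*b^2 - 18.78*b + 6.46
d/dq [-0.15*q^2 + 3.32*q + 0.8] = 3.32 - 0.3*q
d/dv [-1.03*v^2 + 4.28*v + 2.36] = 4.28 - 2.06*v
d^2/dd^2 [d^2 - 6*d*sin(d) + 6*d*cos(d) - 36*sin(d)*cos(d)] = -6*sqrt(2)*d*cos(d + pi/4) + 72*sin(2*d) - 12*sqrt(2)*sin(d + pi/4) + 2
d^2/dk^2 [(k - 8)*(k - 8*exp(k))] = -8*k*exp(k) + 48*exp(k) + 2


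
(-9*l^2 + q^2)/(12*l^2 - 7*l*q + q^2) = (3*l + q)/(-4*l + q)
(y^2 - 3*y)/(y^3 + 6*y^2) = (y - 3)/(y*(y + 6))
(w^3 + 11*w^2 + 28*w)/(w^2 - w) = (w^2 + 11*w + 28)/(w - 1)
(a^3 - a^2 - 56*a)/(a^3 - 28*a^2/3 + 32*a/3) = 3*(a + 7)/(3*a - 4)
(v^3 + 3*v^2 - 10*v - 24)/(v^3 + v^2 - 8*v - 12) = (v + 4)/(v + 2)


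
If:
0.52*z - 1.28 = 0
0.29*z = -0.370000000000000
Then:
No Solution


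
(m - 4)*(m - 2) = m^2 - 6*m + 8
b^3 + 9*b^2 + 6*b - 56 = (b - 2)*(b + 4)*(b + 7)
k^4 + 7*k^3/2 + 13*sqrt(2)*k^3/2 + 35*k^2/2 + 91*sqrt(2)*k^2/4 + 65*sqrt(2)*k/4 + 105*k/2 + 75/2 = (k + 1)*(k + 5/2)*(k + 3*sqrt(2)/2)*(k + 5*sqrt(2))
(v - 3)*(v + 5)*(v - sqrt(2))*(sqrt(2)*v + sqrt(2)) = sqrt(2)*v^4 - 2*v^3 + 3*sqrt(2)*v^3 - 13*sqrt(2)*v^2 - 6*v^2 - 15*sqrt(2)*v + 26*v + 30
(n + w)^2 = n^2 + 2*n*w + w^2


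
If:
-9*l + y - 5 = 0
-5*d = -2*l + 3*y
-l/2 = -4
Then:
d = -43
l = 8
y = 77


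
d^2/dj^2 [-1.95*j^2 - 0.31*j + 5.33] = -3.90000000000000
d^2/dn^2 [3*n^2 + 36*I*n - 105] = 6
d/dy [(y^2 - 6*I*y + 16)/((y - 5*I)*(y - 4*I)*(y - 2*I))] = (-y^4 + 12*I*y^3 - 20*y^2 + 432*I*y + 848)/(y^6 - 22*I*y^5 - 197*y^4 + 916*I*y^3 + 2324*y^2 - 3040*I*y - 1600)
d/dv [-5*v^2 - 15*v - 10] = -10*v - 15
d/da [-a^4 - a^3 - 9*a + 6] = -4*a^3 - 3*a^2 - 9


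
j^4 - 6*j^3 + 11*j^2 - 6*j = j*(j - 3)*(j - 2)*(j - 1)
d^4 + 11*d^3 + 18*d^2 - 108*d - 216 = (d - 3)*(d + 2)*(d + 6)^2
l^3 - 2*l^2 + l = l*(l - 1)^2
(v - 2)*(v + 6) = v^2 + 4*v - 12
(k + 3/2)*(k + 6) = k^2 + 15*k/2 + 9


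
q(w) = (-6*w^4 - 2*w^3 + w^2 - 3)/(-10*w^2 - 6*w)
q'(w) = (20*w + 6)*(-6*w^4 - 2*w^3 + w^2 - 3)/(-10*w^2 - 6*w)^2 + (-24*w^3 - 6*w^2 + 2*w)/(-10*w^2 - 6*w)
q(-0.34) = -3.26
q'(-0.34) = 2.47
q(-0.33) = -3.24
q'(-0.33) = 1.68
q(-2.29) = 3.58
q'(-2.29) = -2.83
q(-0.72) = 3.87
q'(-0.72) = 32.57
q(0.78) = 0.52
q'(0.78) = 0.22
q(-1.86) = 2.50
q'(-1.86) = -2.22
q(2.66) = 3.85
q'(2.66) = 3.01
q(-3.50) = 7.93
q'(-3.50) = -4.34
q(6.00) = 20.64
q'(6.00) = 7.04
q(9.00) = 47.16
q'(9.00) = 10.64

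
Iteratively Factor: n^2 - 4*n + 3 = (n - 1)*(n - 3)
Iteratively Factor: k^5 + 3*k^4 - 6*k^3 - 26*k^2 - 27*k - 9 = (k + 1)*(k^4 + 2*k^3 - 8*k^2 - 18*k - 9) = (k + 1)^2*(k^3 + k^2 - 9*k - 9) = (k + 1)^2*(k + 3)*(k^2 - 2*k - 3) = (k - 3)*(k + 1)^2*(k + 3)*(k + 1)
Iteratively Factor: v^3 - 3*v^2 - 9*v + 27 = (v - 3)*(v^2 - 9) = (v - 3)*(v + 3)*(v - 3)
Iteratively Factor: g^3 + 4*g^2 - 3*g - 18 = (g + 3)*(g^2 + g - 6) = (g + 3)^2*(g - 2)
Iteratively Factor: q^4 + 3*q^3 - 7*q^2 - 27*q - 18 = (q + 2)*(q^3 + q^2 - 9*q - 9) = (q - 3)*(q + 2)*(q^2 + 4*q + 3) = (q - 3)*(q + 1)*(q + 2)*(q + 3)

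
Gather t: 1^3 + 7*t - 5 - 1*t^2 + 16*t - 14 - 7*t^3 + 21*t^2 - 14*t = -7*t^3 + 20*t^2 + 9*t - 18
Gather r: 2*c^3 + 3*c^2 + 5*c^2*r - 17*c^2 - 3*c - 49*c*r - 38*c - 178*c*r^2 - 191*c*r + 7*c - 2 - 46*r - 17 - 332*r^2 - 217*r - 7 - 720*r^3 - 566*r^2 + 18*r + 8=2*c^3 - 14*c^2 - 34*c - 720*r^3 + r^2*(-178*c - 898) + r*(5*c^2 - 240*c - 245) - 18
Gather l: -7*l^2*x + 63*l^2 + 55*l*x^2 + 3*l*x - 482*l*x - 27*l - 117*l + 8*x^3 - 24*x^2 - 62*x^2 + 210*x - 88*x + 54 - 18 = l^2*(63 - 7*x) + l*(55*x^2 - 479*x - 144) + 8*x^3 - 86*x^2 + 122*x + 36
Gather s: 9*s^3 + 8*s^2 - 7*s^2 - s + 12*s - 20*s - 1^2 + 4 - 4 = 9*s^3 + s^2 - 9*s - 1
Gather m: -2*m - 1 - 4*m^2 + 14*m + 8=-4*m^2 + 12*m + 7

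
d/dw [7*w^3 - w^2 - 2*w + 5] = 21*w^2 - 2*w - 2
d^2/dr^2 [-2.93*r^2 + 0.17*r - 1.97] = -5.86000000000000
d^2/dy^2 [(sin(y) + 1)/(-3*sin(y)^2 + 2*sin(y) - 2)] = (9*sin(y)^5 + 42*sin(y)^4 - 72*sin(y)^3 - 70*sin(y)^2 + 80*sin(y) - 4)/(3*sin(y)^2 - 2*sin(y) + 2)^3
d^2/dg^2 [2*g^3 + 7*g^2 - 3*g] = 12*g + 14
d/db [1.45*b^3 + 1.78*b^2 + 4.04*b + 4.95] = 4.35*b^2 + 3.56*b + 4.04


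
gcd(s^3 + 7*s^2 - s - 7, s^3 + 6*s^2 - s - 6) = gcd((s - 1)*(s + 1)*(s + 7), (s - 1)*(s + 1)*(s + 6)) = s^2 - 1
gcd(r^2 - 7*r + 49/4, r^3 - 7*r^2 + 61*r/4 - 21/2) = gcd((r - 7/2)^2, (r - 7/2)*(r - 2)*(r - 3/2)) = r - 7/2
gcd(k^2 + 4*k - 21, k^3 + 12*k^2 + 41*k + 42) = k + 7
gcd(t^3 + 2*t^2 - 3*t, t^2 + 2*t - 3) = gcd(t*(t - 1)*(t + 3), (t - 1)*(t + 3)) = t^2 + 2*t - 3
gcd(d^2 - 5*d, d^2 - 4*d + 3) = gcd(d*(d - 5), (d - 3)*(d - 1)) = 1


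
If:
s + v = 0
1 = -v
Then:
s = 1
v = -1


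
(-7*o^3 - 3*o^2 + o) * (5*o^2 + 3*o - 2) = -35*o^5 - 36*o^4 + 10*o^3 + 9*o^2 - 2*o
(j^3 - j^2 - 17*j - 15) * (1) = j^3 - j^2 - 17*j - 15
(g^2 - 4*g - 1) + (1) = g^2 - 4*g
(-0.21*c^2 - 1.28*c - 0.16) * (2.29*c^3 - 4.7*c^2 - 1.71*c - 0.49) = -0.4809*c^5 - 1.9442*c^4 + 6.0087*c^3 + 3.0437*c^2 + 0.9008*c + 0.0784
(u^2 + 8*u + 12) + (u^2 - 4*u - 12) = 2*u^2 + 4*u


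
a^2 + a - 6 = (a - 2)*(a + 3)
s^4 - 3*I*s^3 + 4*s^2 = s^2*(s - 4*I)*(s + I)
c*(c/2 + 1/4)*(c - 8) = c^3/2 - 15*c^2/4 - 2*c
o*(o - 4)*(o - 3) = o^3 - 7*o^2 + 12*o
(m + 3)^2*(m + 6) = m^3 + 12*m^2 + 45*m + 54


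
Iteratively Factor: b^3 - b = (b)*(b^2 - 1) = b*(b + 1)*(b - 1)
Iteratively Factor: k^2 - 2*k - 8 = (k - 4)*(k + 2)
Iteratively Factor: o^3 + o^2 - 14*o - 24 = (o - 4)*(o^2 + 5*o + 6) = (o - 4)*(o + 3)*(o + 2)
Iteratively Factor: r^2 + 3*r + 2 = (r + 1)*(r + 2)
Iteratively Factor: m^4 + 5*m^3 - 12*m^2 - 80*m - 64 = (m + 4)*(m^3 + m^2 - 16*m - 16) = (m - 4)*(m + 4)*(m^2 + 5*m + 4) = (m - 4)*(m + 1)*(m + 4)*(m + 4)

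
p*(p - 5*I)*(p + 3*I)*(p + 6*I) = p^4 + 4*I*p^3 + 27*p^2 + 90*I*p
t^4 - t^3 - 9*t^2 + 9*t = t*(t - 3)*(t - 1)*(t + 3)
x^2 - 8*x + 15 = (x - 5)*(x - 3)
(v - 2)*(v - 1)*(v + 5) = v^3 + 2*v^2 - 13*v + 10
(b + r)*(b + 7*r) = b^2 + 8*b*r + 7*r^2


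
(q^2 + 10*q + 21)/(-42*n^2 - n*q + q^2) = (q^2 + 10*q + 21)/(-42*n^2 - n*q + q^2)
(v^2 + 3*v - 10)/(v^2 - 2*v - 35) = (v - 2)/(v - 7)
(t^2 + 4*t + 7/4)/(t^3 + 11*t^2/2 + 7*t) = (t + 1/2)/(t*(t + 2))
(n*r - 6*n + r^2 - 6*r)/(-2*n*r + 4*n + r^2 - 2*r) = (-n*r + 6*n - r^2 + 6*r)/(2*n*r - 4*n - r^2 + 2*r)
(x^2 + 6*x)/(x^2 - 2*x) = (x + 6)/(x - 2)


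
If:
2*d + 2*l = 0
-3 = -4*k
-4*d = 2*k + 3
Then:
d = -9/8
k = 3/4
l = 9/8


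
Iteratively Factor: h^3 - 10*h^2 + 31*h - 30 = (h - 2)*(h^2 - 8*h + 15) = (h - 5)*(h - 2)*(h - 3)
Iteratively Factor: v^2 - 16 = (v + 4)*(v - 4)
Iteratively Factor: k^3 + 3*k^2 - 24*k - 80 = (k + 4)*(k^2 - k - 20) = (k - 5)*(k + 4)*(k + 4)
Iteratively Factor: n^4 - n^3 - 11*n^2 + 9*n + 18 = (n - 3)*(n^3 + 2*n^2 - 5*n - 6) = (n - 3)*(n + 3)*(n^2 - n - 2) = (n - 3)*(n - 2)*(n + 3)*(n + 1)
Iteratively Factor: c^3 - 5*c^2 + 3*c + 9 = (c + 1)*(c^2 - 6*c + 9) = (c - 3)*(c + 1)*(c - 3)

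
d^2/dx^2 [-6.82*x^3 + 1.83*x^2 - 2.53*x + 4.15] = 3.66 - 40.92*x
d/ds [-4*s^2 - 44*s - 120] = -8*s - 44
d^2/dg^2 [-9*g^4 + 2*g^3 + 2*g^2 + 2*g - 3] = -108*g^2 + 12*g + 4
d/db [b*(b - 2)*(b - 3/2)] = 3*b^2 - 7*b + 3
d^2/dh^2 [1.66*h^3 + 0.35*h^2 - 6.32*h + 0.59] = 9.96*h + 0.7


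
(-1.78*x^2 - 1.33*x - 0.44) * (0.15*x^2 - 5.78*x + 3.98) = -0.267*x^4 + 10.0889*x^3 + 0.537000000000001*x^2 - 2.7502*x - 1.7512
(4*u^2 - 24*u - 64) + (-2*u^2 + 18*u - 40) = 2*u^2 - 6*u - 104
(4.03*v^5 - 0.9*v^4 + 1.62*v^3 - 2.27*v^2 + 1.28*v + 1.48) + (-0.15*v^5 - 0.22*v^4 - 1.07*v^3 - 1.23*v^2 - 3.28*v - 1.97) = 3.88*v^5 - 1.12*v^4 + 0.55*v^3 - 3.5*v^2 - 2.0*v - 0.49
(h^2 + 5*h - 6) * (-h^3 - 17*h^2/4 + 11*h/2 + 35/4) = -h^5 - 37*h^4/4 - 39*h^3/4 + 247*h^2/4 + 43*h/4 - 105/2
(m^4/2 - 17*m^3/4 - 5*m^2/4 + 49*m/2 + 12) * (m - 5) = m^5/2 - 27*m^4/4 + 20*m^3 + 123*m^2/4 - 221*m/2 - 60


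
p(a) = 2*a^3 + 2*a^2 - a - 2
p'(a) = 6*a^2 + 4*a - 1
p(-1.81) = -5.50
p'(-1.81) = 11.42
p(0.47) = -1.82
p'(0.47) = 2.21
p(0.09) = -2.07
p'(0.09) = -0.59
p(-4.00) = -94.00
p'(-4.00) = 79.00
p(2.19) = 26.41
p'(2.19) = 36.54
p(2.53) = 40.66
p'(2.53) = 47.53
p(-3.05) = -37.09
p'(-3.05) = 42.62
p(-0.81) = -0.94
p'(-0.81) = -0.30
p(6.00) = 496.00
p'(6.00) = 239.00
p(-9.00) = -1289.00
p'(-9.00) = 449.00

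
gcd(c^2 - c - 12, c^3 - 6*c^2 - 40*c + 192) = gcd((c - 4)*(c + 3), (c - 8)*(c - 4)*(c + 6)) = c - 4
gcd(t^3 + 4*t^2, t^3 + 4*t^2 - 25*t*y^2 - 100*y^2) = t + 4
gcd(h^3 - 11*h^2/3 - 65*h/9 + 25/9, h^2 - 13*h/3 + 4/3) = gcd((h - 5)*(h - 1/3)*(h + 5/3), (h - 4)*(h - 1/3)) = h - 1/3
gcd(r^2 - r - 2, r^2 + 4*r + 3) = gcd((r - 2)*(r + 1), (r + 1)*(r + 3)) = r + 1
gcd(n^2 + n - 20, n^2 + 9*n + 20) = n + 5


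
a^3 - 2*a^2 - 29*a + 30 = (a - 6)*(a - 1)*(a + 5)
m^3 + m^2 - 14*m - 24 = (m - 4)*(m + 2)*(m + 3)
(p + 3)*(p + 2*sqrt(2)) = p^2 + 2*sqrt(2)*p + 3*p + 6*sqrt(2)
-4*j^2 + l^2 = (-2*j + l)*(2*j + l)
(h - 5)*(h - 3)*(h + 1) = h^3 - 7*h^2 + 7*h + 15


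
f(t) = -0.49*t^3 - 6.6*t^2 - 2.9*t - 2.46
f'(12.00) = -372.98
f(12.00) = -1834.38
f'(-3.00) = 23.47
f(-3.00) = -39.93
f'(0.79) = -14.25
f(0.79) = -9.11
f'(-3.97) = 26.34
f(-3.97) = -64.31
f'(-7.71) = 11.49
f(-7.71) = -147.86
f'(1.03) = -18.06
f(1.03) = -12.98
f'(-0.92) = 8.00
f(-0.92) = -5.00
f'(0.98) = -17.25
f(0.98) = -12.10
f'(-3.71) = 25.84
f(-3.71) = -57.52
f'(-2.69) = 21.97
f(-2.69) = -32.88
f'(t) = -1.47*t^2 - 13.2*t - 2.9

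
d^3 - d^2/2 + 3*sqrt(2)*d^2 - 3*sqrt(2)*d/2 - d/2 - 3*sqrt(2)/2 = (d - 1)*(d + 1/2)*(d + 3*sqrt(2))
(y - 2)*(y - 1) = y^2 - 3*y + 2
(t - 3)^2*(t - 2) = t^3 - 8*t^2 + 21*t - 18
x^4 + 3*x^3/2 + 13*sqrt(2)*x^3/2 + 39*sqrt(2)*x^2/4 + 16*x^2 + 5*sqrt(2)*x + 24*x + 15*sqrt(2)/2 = (x + 3/2)*(x + sqrt(2)/2)*(x + sqrt(2))*(x + 5*sqrt(2))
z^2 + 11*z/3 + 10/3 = (z + 5/3)*(z + 2)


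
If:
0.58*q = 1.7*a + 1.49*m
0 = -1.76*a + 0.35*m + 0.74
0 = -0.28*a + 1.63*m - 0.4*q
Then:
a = 0.81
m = 1.95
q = 7.37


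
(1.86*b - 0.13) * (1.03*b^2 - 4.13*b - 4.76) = 1.9158*b^3 - 7.8157*b^2 - 8.3167*b + 0.6188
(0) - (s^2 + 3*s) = -s^2 - 3*s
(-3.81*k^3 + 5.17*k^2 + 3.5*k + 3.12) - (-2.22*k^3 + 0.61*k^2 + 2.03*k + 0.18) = -1.59*k^3 + 4.56*k^2 + 1.47*k + 2.94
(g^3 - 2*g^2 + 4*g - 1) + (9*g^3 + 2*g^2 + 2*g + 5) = 10*g^3 + 6*g + 4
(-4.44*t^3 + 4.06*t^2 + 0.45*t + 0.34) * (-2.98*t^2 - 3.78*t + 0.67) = 13.2312*t^5 + 4.6844*t^4 - 19.6626*t^3 + 0.00599999999999978*t^2 - 0.9837*t + 0.2278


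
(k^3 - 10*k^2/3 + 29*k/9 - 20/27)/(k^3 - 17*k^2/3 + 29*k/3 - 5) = (9*k^2 - 15*k + 4)/(9*(k^2 - 4*k + 3))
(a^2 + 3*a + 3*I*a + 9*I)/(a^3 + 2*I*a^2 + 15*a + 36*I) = (a + 3)/(a^2 - I*a + 12)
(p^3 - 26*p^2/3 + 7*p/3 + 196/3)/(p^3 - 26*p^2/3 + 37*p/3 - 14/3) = (3*p^2 - 5*p - 28)/(3*p^2 - 5*p + 2)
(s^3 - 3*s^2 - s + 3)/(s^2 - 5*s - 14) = (-s^3 + 3*s^2 + s - 3)/(-s^2 + 5*s + 14)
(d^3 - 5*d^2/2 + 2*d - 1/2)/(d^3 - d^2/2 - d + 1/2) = (d - 1)/(d + 1)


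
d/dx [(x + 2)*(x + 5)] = 2*x + 7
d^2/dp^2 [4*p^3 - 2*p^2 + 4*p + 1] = 24*p - 4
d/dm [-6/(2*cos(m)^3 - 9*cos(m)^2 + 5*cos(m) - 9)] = 24*(-6*cos(m)^2 + 18*cos(m) - 5)*sin(m)/(13*cos(m) - 9*cos(2*m) + cos(3*m) - 27)^2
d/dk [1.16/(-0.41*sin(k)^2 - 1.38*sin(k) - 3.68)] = (0.9512*sin(k) + 1.6008)*cos(k)/(0.41*sin(k)^2 + 1.38*sin(k) + 3.68)^2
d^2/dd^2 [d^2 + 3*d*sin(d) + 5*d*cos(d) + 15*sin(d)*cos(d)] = -3*d*sin(d) - 5*d*cos(d) - 10*sin(d) - 30*sin(2*d) + 6*cos(d) + 2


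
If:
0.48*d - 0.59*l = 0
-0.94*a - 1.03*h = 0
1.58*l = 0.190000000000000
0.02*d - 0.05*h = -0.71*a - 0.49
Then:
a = -0.65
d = 0.15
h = 0.60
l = 0.12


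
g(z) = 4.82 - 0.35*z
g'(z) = -0.350000000000000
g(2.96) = 3.78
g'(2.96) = -0.35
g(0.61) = 4.61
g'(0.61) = -0.35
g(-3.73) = 6.13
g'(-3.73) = -0.35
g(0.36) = 4.69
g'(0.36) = -0.35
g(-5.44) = 6.72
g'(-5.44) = -0.35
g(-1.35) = 5.29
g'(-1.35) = -0.35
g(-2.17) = 5.58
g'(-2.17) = -0.35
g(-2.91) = 5.84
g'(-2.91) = -0.35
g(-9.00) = 7.97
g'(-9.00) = -0.35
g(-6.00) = 6.92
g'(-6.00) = -0.35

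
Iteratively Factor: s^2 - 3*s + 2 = (s - 1)*(s - 2)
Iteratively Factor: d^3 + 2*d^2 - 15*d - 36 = (d + 3)*(d^2 - d - 12) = (d - 4)*(d + 3)*(d + 3)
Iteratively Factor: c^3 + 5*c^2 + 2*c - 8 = (c - 1)*(c^2 + 6*c + 8) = (c - 1)*(c + 4)*(c + 2)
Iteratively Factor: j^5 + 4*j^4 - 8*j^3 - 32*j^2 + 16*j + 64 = (j - 2)*(j^4 + 6*j^3 + 4*j^2 - 24*j - 32) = (j - 2)*(j + 2)*(j^3 + 4*j^2 - 4*j - 16) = (j - 2)^2*(j + 2)*(j^2 + 6*j + 8) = (j - 2)^2*(j + 2)*(j + 4)*(j + 2)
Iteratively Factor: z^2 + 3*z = (z + 3)*(z)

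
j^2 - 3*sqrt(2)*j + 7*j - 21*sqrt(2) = (j + 7)*(j - 3*sqrt(2))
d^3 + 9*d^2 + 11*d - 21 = (d - 1)*(d + 3)*(d + 7)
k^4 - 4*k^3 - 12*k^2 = k^2*(k - 6)*(k + 2)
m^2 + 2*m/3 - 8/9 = (m - 2/3)*(m + 4/3)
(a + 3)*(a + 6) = a^2 + 9*a + 18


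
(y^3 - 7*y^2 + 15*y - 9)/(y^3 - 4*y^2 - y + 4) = (y^2 - 6*y + 9)/(y^2 - 3*y - 4)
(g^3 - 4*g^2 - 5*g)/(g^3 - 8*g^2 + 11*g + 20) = g/(g - 4)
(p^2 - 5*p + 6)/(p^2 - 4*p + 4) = (p - 3)/(p - 2)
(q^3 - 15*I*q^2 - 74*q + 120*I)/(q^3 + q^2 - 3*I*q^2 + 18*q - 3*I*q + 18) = (q^2 - 9*I*q - 20)/(q^2 + q*(1 + 3*I) + 3*I)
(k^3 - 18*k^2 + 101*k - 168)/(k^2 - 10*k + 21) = k - 8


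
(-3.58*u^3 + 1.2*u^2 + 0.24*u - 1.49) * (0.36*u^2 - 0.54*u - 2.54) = -1.2888*u^5 + 2.3652*u^4 + 8.5316*u^3 - 3.714*u^2 + 0.195*u + 3.7846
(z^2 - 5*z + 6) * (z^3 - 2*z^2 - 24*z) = z^5 - 7*z^4 - 8*z^3 + 108*z^2 - 144*z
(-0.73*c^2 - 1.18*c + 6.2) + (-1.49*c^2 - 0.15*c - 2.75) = -2.22*c^2 - 1.33*c + 3.45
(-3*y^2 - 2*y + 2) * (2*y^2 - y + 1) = -6*y^4 - y^3 + 3*y^2 - 4*y + 2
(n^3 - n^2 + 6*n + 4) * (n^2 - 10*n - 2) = n^5 - 11*n^4 + 14*n^3 - 54*n^2 - 52*n - 8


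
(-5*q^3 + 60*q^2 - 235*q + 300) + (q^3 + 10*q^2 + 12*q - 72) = -4*q^3 + 70*q^2 - 223*q + 228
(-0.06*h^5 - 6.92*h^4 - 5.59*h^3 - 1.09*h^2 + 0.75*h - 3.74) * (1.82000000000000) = -0.1092*h^5 - 12.5944*h^4 - 10.1738*h^3 - 1.9838*h^2 + 1.365*h - 6.8068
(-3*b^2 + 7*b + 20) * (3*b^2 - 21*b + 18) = -9*b^4 + 84*b^3 - 141*b^2 - 294*b + 360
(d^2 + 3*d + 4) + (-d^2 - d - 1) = 2*d + 3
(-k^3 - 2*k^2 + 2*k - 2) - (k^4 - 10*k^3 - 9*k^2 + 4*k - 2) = -k^4 + 9*k^3 + 7*k^2 - 2*k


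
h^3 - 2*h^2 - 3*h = h*(h - 3)*(h + 1)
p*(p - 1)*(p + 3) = p^3 + 2*p^2 - 3*p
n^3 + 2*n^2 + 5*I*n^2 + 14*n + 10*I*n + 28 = (n + 2)*(n - 2*I)*(n + 7*I)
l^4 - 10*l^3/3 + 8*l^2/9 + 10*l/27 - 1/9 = (l - 3)*(l - 1/3)^2*(l + 1/3)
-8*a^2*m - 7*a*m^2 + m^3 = m*(-8*a + m)*(a + m)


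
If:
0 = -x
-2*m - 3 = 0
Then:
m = -3/2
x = 0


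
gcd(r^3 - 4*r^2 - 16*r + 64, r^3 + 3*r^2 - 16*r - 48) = r^2 - 16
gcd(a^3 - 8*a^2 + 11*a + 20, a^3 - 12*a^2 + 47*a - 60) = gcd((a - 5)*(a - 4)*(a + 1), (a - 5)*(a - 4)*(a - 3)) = a^2 - 9*a + 20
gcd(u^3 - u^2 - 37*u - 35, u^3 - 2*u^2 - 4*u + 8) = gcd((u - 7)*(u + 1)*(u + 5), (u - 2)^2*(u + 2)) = 1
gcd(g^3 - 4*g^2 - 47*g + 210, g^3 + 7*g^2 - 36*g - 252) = g^2 + g - 42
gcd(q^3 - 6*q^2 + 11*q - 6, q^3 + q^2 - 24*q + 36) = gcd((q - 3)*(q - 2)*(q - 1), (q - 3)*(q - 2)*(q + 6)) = q^2 - 5*q + 6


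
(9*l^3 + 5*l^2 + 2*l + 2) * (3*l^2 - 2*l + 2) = 27*l^5 - 3*l^4 + 14*l^3 + 12*l^2 + 4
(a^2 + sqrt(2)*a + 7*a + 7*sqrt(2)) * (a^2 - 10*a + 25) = a^4 - 3*a^3 + sqrt(2)*a^3 - 45*a^2 - 3*sqrt(2)*a^2 - 45*sqrt(2)*a + 175*a + 175*sqrt(2)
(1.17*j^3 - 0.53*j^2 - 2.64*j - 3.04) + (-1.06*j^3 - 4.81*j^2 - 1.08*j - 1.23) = 0.11*j^3 - 5.34*j^2 - 3.72*j - 4.27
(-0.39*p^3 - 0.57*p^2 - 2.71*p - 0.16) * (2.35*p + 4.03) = -0.9165*p^4 - 2.9112*p^3 - 8.6656*p^2 - 11.2973*p - 0.6448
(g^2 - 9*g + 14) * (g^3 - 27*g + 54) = g^5 - 9*g^4 - 13*g^3 + 297*g^2 - 864*g + 756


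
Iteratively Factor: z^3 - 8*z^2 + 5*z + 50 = (z - 5)*(z^2 - 3*z - 10) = (z - 5)^2*(z + 2)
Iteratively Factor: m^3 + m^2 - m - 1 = (m + 1)*(m^2 - 1) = (m - 1)*(m + 1)*(m + 1)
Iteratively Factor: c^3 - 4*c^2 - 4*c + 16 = (c - 2)*(c^2 - 2*c - 8) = (c - 4)*(c - 2)*(c + 2)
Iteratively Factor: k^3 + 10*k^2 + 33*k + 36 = (k + 3)*(k^2 + 7*k + 12) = (k + 3)^2*(k + 4)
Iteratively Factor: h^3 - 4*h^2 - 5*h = (h + 1)*(h^2 - 5*h) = h*(h + 1)*(h - 5)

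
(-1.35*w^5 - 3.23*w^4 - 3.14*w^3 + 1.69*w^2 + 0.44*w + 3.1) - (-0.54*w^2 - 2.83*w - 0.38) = -1.35*w^5 - 3.23*w^4 - 3.14*w^3 + 2.23*w^2 + 3.27*w + 3.48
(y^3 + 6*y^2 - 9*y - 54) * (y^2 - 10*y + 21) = y^5 - 4*y^4 - 48*y^3 + 162*y^2 + 351*y - 1134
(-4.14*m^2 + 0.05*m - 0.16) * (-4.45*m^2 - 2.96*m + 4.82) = 18.423*m^4 + 12.0319*m^3 - 19.3908*m^2 + 0.7146*m - 0.7712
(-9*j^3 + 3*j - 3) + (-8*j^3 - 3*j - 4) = -17*j^3 - 7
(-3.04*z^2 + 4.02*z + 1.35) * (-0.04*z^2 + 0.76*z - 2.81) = 0.1216*z^4 - 2.4712*z^3 + 11.5436*z^2 - 10.2702*z - 3.7935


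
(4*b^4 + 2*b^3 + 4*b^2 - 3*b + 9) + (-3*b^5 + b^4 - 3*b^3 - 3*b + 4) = -3*b^5 + 5*b^4 - b^3 + 4*b^2 - 6*b + 13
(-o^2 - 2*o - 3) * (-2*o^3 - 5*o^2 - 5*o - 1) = 2*o^5 + 9*o^4 + 21*o^3 + 26*o^2 + 17*o + 3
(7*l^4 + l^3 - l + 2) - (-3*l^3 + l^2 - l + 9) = 7*l^4 + 4*l^3 - l^2 - 7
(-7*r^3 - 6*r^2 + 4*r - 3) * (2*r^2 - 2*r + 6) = -14*r^5 + 2*r^4 - 22*r^3 - 50*r^2 + 30*r - 18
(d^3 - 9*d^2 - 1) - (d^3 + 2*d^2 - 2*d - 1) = -11*d^2 + 2*d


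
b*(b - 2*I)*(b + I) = b^3 - I*b^2 + 2*b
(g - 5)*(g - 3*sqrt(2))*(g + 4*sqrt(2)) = g^3 - 5*g^2 + sqrt(2)*g^2 - 24*g - 5*sqrt(2)*g + 120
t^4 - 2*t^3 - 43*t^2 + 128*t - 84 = (t - 6)*(t - 2)*(t - 1)*(t + 7)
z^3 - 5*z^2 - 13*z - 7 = (z - 7)*(z + 1)^2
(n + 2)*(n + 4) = n^2 + 6*n + 8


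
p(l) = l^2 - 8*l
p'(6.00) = 4.00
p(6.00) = -12.00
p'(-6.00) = -20.00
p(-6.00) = 84.00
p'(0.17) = -7.66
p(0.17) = -1.33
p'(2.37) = -3.26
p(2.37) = -13.34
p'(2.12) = -3.76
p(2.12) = -12.47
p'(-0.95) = -9.90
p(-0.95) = 8.50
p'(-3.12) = -14.24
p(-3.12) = 34.69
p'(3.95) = -0.10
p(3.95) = -16.00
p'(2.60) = -2.80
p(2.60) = -14.04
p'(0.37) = -7.26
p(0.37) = -2.82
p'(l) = 2*l - 8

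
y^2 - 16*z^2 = (y - 4*z)*(y + 4*z)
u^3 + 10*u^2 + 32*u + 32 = (u + 2)*(u + 4)^2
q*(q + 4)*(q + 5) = q^3 + 9*q^2 + 20*q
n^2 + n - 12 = (n - 3)*(n + 4)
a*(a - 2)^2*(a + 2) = a^4 - 2*a^3 - 4*a^2 + 8*a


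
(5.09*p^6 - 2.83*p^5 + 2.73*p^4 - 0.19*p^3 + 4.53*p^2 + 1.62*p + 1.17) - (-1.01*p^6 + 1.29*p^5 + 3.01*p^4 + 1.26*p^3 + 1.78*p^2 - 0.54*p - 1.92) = 6.1*p^6 - 4.12*p^5 - 0.28*p^4 - 1.45*p^3 + 2.75*p^2 + 2.16*p + 3.09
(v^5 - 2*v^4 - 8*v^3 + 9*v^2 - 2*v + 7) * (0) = 0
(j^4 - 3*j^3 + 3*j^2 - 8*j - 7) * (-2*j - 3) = -2*j^5 + 3*j^4 + 3*j^3 + 7*j^2 + 38*j + 21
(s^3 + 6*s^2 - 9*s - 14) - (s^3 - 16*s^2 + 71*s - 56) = 22*s^2 - 80*s + 42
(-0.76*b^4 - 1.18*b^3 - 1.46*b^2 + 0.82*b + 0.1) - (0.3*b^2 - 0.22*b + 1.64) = -0.76*b^4 - 1.18*b^3 - 1.76*b^2 + 1.04*b - 1.54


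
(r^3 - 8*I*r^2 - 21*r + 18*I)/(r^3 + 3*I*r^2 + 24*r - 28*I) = (r^2 - 6*I*r - 9)/(r^2 + 5*I*r + 14)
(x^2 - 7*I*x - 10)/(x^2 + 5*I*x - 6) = (x^2 - 7*I*x - 10)/(x^2 + 5*I*x - 6)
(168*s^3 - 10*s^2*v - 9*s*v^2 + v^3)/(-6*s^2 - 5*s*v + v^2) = (-28*s^2 - 3*s*v + v^2)/(s + v)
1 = 1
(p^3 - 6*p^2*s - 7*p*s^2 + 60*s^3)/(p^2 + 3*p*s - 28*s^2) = (p^2 - 2*p*s - 15*s^2)/(p + 7*s)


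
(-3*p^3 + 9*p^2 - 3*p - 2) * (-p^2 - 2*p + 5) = 3*p^5 - 3*p^4 - 30*p^3 + 53*p^2 - 11*p - 10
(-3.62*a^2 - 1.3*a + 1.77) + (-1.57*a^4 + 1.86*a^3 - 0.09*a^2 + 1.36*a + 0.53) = -1.57*a^4 + 1.86*a^3 - 3.71*a^2 + 0.0600000000000001*a + 2.3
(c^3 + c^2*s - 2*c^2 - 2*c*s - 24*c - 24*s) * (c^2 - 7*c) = c^5 + c^4*s - 9*c^4 - 9*c^3*s - 10*c^3 - 10*c^2*s + 168*c^2 + 168*c*s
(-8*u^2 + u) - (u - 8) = 8 - 8*u^2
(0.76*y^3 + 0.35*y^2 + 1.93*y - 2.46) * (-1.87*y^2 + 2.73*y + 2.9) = -1.4212*y^5 + 1.4203*y^4 - 0.449600000000001*y^3 + 10.8841*y^2 - 1.1188*y - 7.134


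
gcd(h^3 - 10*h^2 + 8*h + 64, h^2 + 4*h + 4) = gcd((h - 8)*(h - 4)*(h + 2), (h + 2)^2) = h + 2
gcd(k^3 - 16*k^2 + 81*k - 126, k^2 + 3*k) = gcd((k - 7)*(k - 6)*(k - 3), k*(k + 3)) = 1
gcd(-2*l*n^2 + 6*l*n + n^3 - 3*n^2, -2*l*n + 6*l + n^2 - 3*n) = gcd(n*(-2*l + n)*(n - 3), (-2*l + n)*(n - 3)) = 2*l*n - 6*l - n^2 + 3*n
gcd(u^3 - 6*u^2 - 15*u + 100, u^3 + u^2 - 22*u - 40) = u^2 - u - 20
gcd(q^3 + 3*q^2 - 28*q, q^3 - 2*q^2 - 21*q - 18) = 1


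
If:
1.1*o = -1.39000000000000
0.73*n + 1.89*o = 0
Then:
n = 3.27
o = -1.26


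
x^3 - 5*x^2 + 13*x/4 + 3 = (x - 4)*(x - 3/2)*(x + 1/2)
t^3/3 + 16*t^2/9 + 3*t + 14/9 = (t/3 + 1/3)*(t + 2)*(t + 7/3)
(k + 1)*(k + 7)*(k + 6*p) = k^3 + 6*k^2*p + 8*k^2 + 48*k*p + 7*k + 42*p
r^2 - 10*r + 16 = (r - 8)*(r - 2)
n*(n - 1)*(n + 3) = n^3 + 2*n^2 - 3*n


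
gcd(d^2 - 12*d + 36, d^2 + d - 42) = d - 6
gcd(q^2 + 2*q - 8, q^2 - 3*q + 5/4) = 1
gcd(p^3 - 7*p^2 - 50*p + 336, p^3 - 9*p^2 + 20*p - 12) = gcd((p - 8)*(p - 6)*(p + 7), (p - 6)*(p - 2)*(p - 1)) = p - 6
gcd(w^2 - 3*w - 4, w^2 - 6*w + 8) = w - 4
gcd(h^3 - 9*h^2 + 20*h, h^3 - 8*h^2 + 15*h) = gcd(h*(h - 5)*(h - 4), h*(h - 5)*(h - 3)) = h^2 - 5*h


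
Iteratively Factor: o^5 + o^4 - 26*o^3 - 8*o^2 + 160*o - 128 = (o + 4)*(o^4 - 3*o^3 - 14*o^2 + 48*o - 32) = (o - 4)*(o + 4)*(o^3 + o^2 - 10*o + 8) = (o - 4)*(o + 4)^2*(o^2 - 3*o + 2) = (o - 4)*(o - 1)*(o + 4)^2*(o - 2)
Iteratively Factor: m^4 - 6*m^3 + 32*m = (m - 4)*(m^3 - 2*m^2 - 8*m) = (m - 4)^2*(m^2 + 2*m) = m*(m - 4)^2*(m + 2)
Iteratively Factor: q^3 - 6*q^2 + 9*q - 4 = (q - 1)*(q^2 - 5*q + 4) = (q - 1)^2*(q - 4)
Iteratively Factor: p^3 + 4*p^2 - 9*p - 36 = (p + 4)*(p^2 - 9) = (p - 3)*(p + 4)*(p + 3)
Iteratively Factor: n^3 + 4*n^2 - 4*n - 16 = (n + 4)*(n^2 - 4) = (n + 2)*(n + 4)*(n - 2)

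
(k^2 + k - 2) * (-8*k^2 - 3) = -8*k^4 - 8*k^3 + 13*k^2 - 3*k + 6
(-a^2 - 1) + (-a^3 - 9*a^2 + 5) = -a^3 - 10*a^2 + 4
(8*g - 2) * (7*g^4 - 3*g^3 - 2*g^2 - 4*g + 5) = 56*g^5 - 38*g^4 - 10*g^3 - 28*g^2 + 48*g - 10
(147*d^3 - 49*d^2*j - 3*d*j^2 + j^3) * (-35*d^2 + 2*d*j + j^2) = -5145*d^5 + 2009*d^4*j + 154*d^3*j^2 - 90*d^2*j^3 - d*j^4 + j^5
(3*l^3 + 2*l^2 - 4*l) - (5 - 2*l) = 3*l^3 + 2*l^2 - 2*l - 5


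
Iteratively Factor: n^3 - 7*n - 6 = (n - 3)*(n^2 + 3*n + 2) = (n - 3)*(n + 1)*(n + 2)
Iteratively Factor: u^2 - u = (u - 1)*(u)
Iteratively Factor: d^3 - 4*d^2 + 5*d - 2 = (d - 2)*(d^2 - 2*d + 1) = (d - 2)*(d - 1)*(d - 1)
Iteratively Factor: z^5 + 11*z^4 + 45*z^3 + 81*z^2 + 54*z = (z + 3)*(z^4 + 8*z^3 + 21*z^2 + 18*z) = (z + 3)^2*(z^3 + 5*z^2 + 6*z) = z*(z + 3)^2*(z^2 + 5*z + 6) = z*(z + 3)^3*(z + 2)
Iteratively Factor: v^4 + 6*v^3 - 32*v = (v)*(v^3 + 6*v^2 - 32) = v*(v + 4)*(v^2 + 2*v - 8) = v*(v - 2)*(v + 4)*(v + 4)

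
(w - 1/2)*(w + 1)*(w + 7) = w^3 + 15*w^2/2 + 3*w - 7/2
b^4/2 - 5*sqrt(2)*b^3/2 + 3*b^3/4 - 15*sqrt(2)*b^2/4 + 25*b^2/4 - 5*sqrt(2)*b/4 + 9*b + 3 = (b/2 + 1/2)*(b + 1/2)*(b - 3*sqrt(2))*(b - 2*sqrt(2))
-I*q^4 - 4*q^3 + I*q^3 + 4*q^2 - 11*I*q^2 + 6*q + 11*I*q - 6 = (q - 6*I)*(q + I)^2*(-I*q + I)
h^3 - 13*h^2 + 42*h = h*(h - 7)*(h - 6)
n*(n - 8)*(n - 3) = n^3 - 11*n^2 + 24*n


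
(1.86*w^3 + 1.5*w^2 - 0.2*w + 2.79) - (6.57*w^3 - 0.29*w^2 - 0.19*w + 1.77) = -4.71*w^3 + 1.79*w^2 - 0.01*w + 1.02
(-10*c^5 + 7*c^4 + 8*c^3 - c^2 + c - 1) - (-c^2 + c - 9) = -10*c^5 + 7*c^4 + 8*c^3 + 8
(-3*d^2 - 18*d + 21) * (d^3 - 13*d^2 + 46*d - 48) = -3*d^5 + 21*d^4 + 117*d^3 - 957*d^2 + 1830*d - 1008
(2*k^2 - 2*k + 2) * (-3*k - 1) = -6*k^3 + 4*k^2 - 4*k - 2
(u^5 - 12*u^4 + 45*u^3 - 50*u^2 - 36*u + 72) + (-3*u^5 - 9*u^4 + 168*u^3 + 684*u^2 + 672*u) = -2*u^5 - 21*u^4 + 213*u^3 + 634*u^2 + 636*u + 72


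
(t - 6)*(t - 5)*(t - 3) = t^3 - 14*t^2 + 63*t - 90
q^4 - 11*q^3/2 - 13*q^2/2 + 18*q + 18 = (q - 6)*(q - 2)*(q + 1)*(q + 3/2)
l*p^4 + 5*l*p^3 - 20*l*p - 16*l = (p - 2)*(p + 2)*(p + 4)*(l*p + l)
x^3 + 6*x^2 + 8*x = x*(x + 2)*(x + 4)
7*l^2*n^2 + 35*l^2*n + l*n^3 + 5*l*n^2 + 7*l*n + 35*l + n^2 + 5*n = (7*l + n)*(n + 5)*(l*n + 1)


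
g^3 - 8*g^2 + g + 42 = (g - 7)*(g - 3)*(g + 2)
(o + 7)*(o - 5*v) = o^2 - 5*o*v + 7*o - 35*v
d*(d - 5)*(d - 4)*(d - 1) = d^4 - 10*d^3 + 29*d^2 - 20*d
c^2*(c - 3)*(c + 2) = c^4 - c^3 - 6*c^2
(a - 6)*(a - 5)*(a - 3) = a^3 - 14*a^2 + 63*a - 90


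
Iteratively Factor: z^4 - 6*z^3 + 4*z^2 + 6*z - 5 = (z - 1)*(z^3 - 5*z^2 - z + 5) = (z - 1)^2*(z^2 - 4*z - 5) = (z - 5)*(z - 1)^2*(z + 1)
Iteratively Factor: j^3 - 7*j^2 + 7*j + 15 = (j - 3)*(j^2 - 4*j - 5) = (j - 5)*(j - 3)*(j + 1)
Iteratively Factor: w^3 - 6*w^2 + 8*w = (w)*(w^2 - 6*w + 8) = w*(w - 4)*(w - 2)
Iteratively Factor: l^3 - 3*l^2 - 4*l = (l)*(l^2 - 3*l - 4) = l*(l + 1)*(l - 4)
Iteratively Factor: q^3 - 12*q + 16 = (q + 4)*(q^2 - 4*q + 4) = (q - 2)*(q + 4)*(q - 2)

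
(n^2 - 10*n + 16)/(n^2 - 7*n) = (n^2 - 10*n + 16)/(n*(n - 7))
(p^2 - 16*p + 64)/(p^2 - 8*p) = (p - 8)/p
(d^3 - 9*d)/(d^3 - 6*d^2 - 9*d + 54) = d/(d - 6)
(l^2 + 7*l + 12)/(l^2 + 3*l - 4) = (l + 3)/(l - 1)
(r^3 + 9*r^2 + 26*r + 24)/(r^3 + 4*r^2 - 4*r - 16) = (r + 3)/(r - 2)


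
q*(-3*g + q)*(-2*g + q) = 6*g^2*q - 5*g*q^2 + q^3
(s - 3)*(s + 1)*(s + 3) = s^3 + s^2 - 9*s - 9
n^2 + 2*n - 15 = (n - 3)*(n + 5)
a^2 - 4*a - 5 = (a - 5)*(a + 1)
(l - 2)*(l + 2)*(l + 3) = l^3 + 3*l^2 - 4*l - 12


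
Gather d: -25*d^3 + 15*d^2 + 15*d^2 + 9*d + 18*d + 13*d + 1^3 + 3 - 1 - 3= -25*d^3 + 30*d^2 + 40*d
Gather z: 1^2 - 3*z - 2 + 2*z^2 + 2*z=2*z^2 - z - 1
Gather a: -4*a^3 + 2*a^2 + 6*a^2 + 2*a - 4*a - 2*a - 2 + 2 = -4*a^3 + 8*a^2 - 4*a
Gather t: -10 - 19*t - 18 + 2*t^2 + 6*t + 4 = 2*t^2 - 13*t - 24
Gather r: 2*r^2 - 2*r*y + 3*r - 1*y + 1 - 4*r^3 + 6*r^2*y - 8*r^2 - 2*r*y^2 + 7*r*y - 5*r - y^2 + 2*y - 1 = -4*r^3 + r^2*(6*y - 6) + r*(-2*y^2 + 5*y - 2) - y^2 + y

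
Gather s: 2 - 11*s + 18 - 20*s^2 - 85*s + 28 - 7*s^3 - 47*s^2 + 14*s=-7*s^3 - 67*s^2 - 82*s + 48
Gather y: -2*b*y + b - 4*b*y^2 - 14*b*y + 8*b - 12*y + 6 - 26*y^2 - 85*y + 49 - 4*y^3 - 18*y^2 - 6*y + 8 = 9*b - 4*y^3 + y^2*(-4*b - 44) + y*(-16*b - 103) + 63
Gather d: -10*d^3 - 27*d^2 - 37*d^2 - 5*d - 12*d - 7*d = -10*d^3 - 64*d^2 - 24*d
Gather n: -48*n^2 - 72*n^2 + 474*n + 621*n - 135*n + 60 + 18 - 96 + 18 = -120*n^2 + 960*n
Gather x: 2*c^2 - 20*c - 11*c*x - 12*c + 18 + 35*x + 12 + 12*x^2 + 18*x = 2*c^2 - 32*c + 12*x^2 + x*(53 - 11*c) + 30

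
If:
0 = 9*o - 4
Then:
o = 4/9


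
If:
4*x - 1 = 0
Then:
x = 1/4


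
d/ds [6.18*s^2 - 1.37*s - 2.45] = 12.36*s - 1.37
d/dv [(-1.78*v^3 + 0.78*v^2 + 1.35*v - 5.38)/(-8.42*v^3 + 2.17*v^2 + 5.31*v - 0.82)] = (7.105427357601e-15*v^5 + 2.705*v^4 + 3.8304*v^3 - 130.3077*v^2 + 22.07*v + 27.4608)/(70.8964*v^6 - 36.5428*v^5 - 84.7115*v^4 + 36.8542*v^3 + 24.6373*v^2 - 8.7084*v + 0.6724)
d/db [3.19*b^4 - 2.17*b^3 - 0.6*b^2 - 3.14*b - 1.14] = 12.76*b^3 - 6.51*b^2 - 1.2*b - 3.14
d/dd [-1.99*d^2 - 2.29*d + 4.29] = -3.98*d - 2.29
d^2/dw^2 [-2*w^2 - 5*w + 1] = -4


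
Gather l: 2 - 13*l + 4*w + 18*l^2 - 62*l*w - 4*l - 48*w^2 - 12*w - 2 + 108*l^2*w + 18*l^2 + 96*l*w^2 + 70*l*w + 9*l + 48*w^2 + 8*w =l^2*(108*w + 36) + l*(96*w^2 + 8*w - 8)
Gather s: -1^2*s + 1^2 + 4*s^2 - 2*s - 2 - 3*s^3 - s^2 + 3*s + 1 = -3*s^3 + 3*s^2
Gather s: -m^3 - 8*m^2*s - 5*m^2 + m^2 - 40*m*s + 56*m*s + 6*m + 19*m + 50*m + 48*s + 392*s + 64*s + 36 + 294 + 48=-m^3 - 4*m^2 + 75*m + s*(-8*m^2 + 16*m + 504) + 378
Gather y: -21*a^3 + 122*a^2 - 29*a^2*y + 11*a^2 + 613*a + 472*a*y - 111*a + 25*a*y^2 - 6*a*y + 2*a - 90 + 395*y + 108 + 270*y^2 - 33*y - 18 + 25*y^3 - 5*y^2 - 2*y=-21*a^3 + 133*a^2 + 504*a + 25*y^3 + y^2*(25*a + 265) + y*(-29*a^2 + 466*a + 360)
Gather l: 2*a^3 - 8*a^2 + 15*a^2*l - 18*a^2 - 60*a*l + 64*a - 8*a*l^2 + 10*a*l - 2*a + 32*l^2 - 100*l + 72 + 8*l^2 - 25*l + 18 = 2*a^3 - 26*a^2 + 62*a + l^2*(40 - 8*a) + l*(15*a^2 - 50*a - 125) + 90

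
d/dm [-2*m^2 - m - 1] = -4*m - 1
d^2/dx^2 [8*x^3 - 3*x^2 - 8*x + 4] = 48*x - 6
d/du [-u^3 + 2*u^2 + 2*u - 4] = -3*u^2 + 4*u + 2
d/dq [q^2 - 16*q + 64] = 2*q - 16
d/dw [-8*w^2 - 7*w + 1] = -16*w - 7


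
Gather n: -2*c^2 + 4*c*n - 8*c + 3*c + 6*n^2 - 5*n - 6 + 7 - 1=-2*c^2 - 5*c + 6*n^2 + n*(4*c - 5)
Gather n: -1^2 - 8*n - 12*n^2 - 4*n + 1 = -12*n^2 - 12*n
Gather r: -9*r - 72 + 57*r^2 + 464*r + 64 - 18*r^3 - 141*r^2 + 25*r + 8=-18*r^3 - 84*r^2 + 480*r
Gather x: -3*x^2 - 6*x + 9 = -3*x^2 - 6*x + 9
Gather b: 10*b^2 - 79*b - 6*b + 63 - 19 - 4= 10*b^2 - 85*b + 40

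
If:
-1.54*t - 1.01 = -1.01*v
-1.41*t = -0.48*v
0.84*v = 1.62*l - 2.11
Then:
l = 2.38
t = 0.71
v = 2.08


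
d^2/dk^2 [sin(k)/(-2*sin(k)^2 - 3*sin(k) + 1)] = (4*sin(k)^5 - 6*sin(k)^4 + 4*sin(k)^3 + 3*sin(k)^2 - 11*sin(k) - 6)/(3*sin(k) - cos(2*k))^3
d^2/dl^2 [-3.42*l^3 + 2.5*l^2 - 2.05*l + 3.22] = 5.0 - 20.52*l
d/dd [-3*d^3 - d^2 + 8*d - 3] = -9*d^2 - 2*d + 8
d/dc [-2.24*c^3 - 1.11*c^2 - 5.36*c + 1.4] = -6.72*c^2 - 2.22*c - 5.36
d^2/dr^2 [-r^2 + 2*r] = -2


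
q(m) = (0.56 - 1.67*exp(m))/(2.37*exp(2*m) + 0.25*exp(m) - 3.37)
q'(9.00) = 0.00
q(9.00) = 0.00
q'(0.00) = 12.07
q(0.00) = 1.48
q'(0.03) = 20.19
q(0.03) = 1.95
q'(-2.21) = 0.05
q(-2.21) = -0.11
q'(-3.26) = 0.02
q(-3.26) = -0.15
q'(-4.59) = 0.00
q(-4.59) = -0.16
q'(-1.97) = 0.07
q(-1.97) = -0.10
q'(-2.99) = 0.02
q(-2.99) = -0.14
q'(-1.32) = 0.14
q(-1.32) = -0.04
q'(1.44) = 0.17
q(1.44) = -0.16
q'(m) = (0.56 - 1.67*exp(m))*(-4.74*exp(2*m) - 0.25*exp(m))/(2.37*exp(2*m) + 0.25*exp(m) - 3.37)^2 - 1.67*exp(m)/(2.37*exp(2*m) + 0.25*exp(m) - 3.37)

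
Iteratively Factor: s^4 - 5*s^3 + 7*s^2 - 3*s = (s - 1)*(s^3 - 4*s^2 + 3*s) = (s - 1)^2*(s^2 - 3*s) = (s - 3)*(s - 1)^2*(s)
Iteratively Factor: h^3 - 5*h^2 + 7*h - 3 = (h - 3)*(h^2 - 2*h + 1) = (h - 3)*(h - 1)*(h - 1)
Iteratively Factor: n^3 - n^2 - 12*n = (n - 4)*(n^2 + 3*n) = n*(n - 4)*(n + 3)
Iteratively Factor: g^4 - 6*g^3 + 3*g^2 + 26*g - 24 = (g - 4)*(g^3 - 2*g^2 - 5*g + 6) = (g - 4)*(g - 1)*(g^2 - g - 6) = (g - 4)*(g - 1)*(g + 2)*(g - 3)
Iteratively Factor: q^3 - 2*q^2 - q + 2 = (q - 1)*(q^2 - q - 2) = (q - 1)*(q + 1)*(q - 2)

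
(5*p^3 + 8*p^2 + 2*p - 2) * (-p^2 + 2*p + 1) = -5*p^5 + 2*p^4 + 19*p^3 + 14*p^2 - 2*p - 2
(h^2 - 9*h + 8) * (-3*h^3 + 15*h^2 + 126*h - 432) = -3*h^5 + 42*h^4 - 33*h^3 - 1446*h^2 + 4896*h - 3456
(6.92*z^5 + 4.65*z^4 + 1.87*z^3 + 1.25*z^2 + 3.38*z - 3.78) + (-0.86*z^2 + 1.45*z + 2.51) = 6.92*z^5 + 4.65*z^4 + 1.87*z^3 + 0.39*z^2 + 4.83*z - 1.27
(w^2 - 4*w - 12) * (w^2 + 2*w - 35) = w^4 - 2*w^3 - 55*w^2 + 116*w + 420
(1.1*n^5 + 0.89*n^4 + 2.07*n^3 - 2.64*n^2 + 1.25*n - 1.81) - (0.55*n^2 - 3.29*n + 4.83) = 1.1*n^5 + 0.89*n^4 + 2.07*n^3 - 3.19*n^2 + 4.54*n - 6.64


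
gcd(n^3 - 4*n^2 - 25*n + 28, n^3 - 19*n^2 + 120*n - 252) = n - 7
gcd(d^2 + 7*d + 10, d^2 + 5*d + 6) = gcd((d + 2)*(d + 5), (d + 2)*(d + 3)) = d + 2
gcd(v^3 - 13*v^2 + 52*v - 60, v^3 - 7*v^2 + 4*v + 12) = v^2 - 8*v + 12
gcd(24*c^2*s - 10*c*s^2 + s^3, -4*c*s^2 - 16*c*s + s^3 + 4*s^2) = -4*c*s + s^2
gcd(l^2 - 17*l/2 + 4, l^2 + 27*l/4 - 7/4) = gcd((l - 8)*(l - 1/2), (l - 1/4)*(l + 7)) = 1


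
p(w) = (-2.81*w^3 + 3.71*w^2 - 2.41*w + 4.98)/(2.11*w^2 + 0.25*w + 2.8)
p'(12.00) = -1.33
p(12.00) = -14.03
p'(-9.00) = -1.34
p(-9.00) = 13.86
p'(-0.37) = -1.15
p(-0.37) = 2.18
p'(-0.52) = -1.22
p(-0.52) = 2.36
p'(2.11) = -1.34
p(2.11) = -0.78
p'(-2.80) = -1.38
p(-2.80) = 5.50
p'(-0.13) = -1.05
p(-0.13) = 1.91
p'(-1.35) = -1.41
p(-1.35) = 3.47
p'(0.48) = -1.09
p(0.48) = 1.28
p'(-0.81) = -1.33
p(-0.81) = 2.73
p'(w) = (-4.22*w - 0.25)*(-2.81*w^3 + 3.71*w^2 - 2.41*w + 4.98)/(2.11*w^2 + 0.25*w + 2.8)^2 + (-8.43*w^2 + 7.42*w - 2.41)/(2.11*w^2 + 0.25*w + 2.8) = (-5.9291*w^4 - 1.405*w^3 - 17.5914*w^2 - 0.239599999999999*w - 7.993)/(4.4521*w^4 + 1.055*w^3 + 11.8785*w^2 + 1.4*w + 7.84)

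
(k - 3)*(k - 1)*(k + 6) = k^3 + 2*k^2 - 21*k + 18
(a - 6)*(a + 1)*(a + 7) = a^3 + 2*a^2 - 41*a - 42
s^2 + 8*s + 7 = (s + 1)*(s + 7)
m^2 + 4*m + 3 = (m + 1)*(m + 3)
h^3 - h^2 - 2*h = h*(h - 2)*(h + 1)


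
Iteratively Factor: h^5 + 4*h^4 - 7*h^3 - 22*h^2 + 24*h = (h - 1)*(h^4 + 5*h^3 - 2*h^2 - 24*h) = (h - 1)*(h + 4)*(h^3 + h^2 - 6*h) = (h - 2)*(h - 1)*(h + 4)*(h^2 + 3*h) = (h - 2)*(h - 1)*(h + 3)*(h + 4)*(h)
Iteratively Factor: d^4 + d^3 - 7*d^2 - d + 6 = (d + 1)*(d^3 - 7*d + 6) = (d - 2)*(d + 1)*(d^2 + 2*d - 3) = (d - 2)*(d - 1)*(d + 1)*(d + 3)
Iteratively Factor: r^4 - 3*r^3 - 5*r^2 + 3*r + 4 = (r + 1)*(r^3 - 4*r^2 - r + 4) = (r + 1)^2*(r^2 - 5*r + 4) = (r - 4)*(r + 1)^2*(r - 1)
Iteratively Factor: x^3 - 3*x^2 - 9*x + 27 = (x - 3)*(x^2 - 9) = (x - 3)^2*(x + 3)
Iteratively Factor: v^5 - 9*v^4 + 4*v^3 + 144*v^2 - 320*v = (v - 4)*(v^4 - 5*v^3 - 16*v^2 + 80*v) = (v - 4)^2*(v^3 - v^2 - 20*v) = (v - 4)^2*(v + 4)*(v^2 - 5*v) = (v - 5)*(v - 4)^2*(v + 4)*(v)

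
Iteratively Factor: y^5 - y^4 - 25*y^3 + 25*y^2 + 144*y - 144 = (y + 3)*(y^4 - 4*y^3 - 13*y^2 + 64*y - 48) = (y - 1)*(y + 3)*(y^3 - 3*y^2 - 16*y + 48) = (y - 1)*(y + 3)*(y + 4)*(y^2 - 7*y + 12) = (y - 3)*(y - 1)*(y + 3)*(y + 4)*(y - 4)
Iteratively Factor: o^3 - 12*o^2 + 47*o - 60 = (o - 3)*(o^2 - 9*o + 20) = (o - 5)*(o - 3)*(o - 4)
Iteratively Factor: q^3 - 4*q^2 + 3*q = (q - 1)*(q^2 - 3*q) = (q - 3)*(q - 1)*(q)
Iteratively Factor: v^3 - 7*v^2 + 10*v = (v - 5)*(v^2 - 2*v) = (v - 5)*(v - 2)*(v)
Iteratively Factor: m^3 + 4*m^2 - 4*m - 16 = (m - 2)*(m^2 + 6*m + 8) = (m - 2)*(m + 4)*(m + 2)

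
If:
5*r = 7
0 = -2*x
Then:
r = 7/5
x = 0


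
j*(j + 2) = j^2 + 2*j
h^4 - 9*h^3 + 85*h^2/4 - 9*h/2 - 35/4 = (h - 5)*(h - 7/2)*(h - 1)*(h + 1/2)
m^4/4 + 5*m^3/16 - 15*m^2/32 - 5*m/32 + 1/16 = (m/4 + 1/2)*(m - 1)*(m - 1/4)*(m + 1/2)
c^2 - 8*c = c*(c - 8)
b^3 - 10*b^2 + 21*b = b*(b - 7)*(b - 3)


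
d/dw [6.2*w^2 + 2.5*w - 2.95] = 12.4*w + 2.5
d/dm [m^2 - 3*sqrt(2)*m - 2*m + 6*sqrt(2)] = 2*m - 3*sqrt(2) - 2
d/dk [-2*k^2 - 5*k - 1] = -4*k - 5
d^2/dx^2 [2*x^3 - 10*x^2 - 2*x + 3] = 12*x - 20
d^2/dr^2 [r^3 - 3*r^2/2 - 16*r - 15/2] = 6*r - 3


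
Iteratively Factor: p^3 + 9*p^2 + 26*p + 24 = (p + 4)*(p^2 + 5*p + 6) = (p + 2)*(p + 4)*(p + 3)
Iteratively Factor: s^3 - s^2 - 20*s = (s - 5)*(s^2 + 4*s) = (s - 5)*(s + 4)*(s)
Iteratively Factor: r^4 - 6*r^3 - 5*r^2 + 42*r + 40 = (r - 5)*(r^3 - r^2 - 10*r - 8) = (r - 5)*(r - 4)*(r^2 + 3*r + 2) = (r - 5)*(r - 4)*(r + 2)*(r + 1)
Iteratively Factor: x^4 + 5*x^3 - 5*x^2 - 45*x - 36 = (x - 3)*(x^3 + 8*x^2 + 19*x + 12) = (x - 3)*(x + 1)*(x^2 + 7*x + 12) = (x - 3)*(x + 1)*(x + 4)*(x + 3)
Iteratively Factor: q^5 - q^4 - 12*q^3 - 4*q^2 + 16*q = (q - 4)*(q^4 + 3*q^3 - 4*q) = (q - 4)*(q + 2)*(q^3 + q^2 - 2*q) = (q - 4)*(q + 2)^2*(q^2 - q) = q*(q - 4)*(q + 2)^2*(q - 1)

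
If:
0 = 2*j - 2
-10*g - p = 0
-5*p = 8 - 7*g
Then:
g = 8/57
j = 1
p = -80/57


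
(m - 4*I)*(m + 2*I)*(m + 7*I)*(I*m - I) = I*m^4 - 5*m^3 - I*m^3 + 5*m^2 + 22*I*m^2 - 56*m - 22*I*m + 56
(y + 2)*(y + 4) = y^2 + 6*y + 8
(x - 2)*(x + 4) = x^2 + 2*x - 8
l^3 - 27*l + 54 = (l - 3)^2*(l + 6)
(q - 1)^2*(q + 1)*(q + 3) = q^4 + 2*q^3 - 4*q^2 - 2*q + 3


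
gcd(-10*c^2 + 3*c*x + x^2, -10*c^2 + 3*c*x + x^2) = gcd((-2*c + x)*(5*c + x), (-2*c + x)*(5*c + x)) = -10*c^2 + 3*c*x + x^2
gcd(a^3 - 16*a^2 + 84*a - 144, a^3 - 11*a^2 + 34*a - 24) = a^2 - 10*a + 24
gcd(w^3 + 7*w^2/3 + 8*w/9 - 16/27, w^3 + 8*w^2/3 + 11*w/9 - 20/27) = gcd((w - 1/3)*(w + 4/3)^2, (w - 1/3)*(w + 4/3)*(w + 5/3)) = w^2 + w - 4/9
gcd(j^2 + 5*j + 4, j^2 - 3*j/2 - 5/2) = j + 1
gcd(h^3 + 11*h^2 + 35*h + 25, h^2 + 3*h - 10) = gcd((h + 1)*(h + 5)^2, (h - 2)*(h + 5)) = h + 5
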